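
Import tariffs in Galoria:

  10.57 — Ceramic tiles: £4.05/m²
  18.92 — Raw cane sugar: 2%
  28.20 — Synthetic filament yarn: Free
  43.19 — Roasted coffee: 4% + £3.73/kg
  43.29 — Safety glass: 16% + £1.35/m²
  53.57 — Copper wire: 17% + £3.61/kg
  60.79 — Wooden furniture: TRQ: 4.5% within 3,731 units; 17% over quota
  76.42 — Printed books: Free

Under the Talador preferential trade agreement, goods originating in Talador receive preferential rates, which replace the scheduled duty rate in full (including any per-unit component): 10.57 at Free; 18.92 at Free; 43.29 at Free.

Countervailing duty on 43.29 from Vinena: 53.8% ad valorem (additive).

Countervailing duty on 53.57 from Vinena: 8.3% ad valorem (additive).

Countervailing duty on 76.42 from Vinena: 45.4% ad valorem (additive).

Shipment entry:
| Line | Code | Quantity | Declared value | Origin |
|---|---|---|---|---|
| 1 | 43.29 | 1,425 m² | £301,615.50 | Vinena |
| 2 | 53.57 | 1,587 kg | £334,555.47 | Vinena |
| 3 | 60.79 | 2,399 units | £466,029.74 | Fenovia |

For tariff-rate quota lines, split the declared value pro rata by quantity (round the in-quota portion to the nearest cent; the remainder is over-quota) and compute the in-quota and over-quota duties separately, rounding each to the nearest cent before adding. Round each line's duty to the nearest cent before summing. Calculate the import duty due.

Line 1 (43.29, Vinena, 1,425 m², £301,615.50):
Base rate for 43.29 is 16% + £1.35/m².
43.29 has an FTA preferential rate, but origin Vinena is not Talador; base rate stands.
Additional duty on 43.29 from Vinena: +53.8%. Applied ad valorem rate: 16% + 53.8% = 69.8%.
Duty = £301,615.50 × 69.8% + 1,425 × £1.35 = £212,451.37.
Line 2 (53.57, Vinena, 1,587 kg, £334,555.47):
Base rate for 53.57 is 17% + £3.61/kg.
Additional duty on 53.57 from Vinena: +8.3%. Applied ad valorem rate: 17% + 8.3% = 25.3%.
Duty = £334,555.47 × 25.3% + 1,587 × £3.61 = £90,371.60.
Line 3 (60.79, Fenovia, 2,399 units, £466,029.74):
Code 60.79 is under a tariff-rate quota (threshold 3,731 units). Quantity 2,399 units is within the quota, so the in-quota rate 4.5% applies to the full value.
Duty = £466,029.74 × 4.5% = £20,971.34.
Total = £212,451.37 + £90,371.60 + £20,971.34 = £323,794.31.

£323,794.31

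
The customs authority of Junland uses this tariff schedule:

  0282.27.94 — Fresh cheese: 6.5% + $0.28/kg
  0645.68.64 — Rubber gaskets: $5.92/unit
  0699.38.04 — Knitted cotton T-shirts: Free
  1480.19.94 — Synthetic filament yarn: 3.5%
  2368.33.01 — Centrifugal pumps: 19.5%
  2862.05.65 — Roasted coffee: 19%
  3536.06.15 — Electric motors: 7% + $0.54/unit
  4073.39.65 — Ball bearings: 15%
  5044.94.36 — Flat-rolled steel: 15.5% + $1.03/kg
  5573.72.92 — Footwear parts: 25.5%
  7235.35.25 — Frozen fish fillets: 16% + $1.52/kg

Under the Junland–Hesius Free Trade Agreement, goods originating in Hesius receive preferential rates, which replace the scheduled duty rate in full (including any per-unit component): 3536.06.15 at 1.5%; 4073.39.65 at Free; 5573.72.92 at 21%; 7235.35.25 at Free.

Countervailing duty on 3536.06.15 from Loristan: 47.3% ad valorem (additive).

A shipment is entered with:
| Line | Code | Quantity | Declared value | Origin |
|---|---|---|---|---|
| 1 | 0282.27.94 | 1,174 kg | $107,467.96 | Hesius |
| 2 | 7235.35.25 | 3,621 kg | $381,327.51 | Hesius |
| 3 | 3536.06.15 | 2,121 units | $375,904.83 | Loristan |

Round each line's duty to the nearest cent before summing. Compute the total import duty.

$212,575.80

Line 1 (0282.27.94, Hesius, 1,174 kg, $107,467.96):
Base rate for 0282.27.94 is 6.5% + $0.28/kg.
Origin Hesius is the FTA partner but 0282.27.94 is not on the preference list; base rate stands.
Duty = $107,467.96 × 6.5% + 1,174 × $0.28 = $7,314.14.
Line 2 (7235.35.25, Hesius, 3,621 kg, $381,327.51):
Base rate for 7235.35.25 is 16% + $1.52/kg.
Origin Hesius qualifies under the Junland–Hesius agreement and 7235.35.25 is covered: preferential rate Free applies instead.
Duty = $381,327.51 × 0% = $0.00.
Line 3 (3536.06.15, Loristan, 2,121 units, $375,904.83):
Base rate for 3536.06.15 is 7% + $0.54/unit.
3536.06.15 has an FTA preferential rate, but origin Loristan is not Hesius; base rate stands.
Additional duty on 3536.06.15 from Loristan: +47.3%. Applied ad valorem rate: 7% + 47.3% = 54.3%.
Duty = $375,904.83 × 54.3% + 2,121 × $0.54 = $205,261.66.
Total = $7,314.14 + $0.00 + $205,261.66 = $212,575.80.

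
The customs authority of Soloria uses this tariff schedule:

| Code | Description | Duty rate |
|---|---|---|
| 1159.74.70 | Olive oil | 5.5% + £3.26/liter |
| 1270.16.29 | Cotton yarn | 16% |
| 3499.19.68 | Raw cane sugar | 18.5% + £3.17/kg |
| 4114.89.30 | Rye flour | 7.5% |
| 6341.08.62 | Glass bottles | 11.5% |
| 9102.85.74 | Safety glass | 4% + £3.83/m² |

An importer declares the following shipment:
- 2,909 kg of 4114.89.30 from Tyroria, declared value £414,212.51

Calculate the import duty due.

£31,065.94

Line 1 (4114.89.30, Tyroria, 2,909 kg, £414,212.51):
Base rate for 4114.89.30 is 7.5%.
Duty = £414,212.51 × 7.5% = £31,065.94.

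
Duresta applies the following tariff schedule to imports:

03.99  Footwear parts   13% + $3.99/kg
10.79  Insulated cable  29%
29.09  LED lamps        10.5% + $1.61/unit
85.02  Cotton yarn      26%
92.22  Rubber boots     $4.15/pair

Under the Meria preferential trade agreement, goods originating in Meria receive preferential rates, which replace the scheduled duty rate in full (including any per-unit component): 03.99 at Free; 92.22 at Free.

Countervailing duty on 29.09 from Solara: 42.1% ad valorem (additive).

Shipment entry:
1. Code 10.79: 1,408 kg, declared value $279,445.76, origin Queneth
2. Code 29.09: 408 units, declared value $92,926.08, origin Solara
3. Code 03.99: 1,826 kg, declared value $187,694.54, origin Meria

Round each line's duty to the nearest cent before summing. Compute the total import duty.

$130,575.27

Line 1 (10.79, Queneth, 1,408 kg, $279,445.76):
Base rate for 10.79 is 29%.
Duty = $279,445.76 × 29% = $81,039.27.
Line 2 (29.09, Solara, 408 units, $92,926.08):
Base rate for 29.09 is 10.5% + $1.61/unit.
Additional duty on 29.09 from Solara: +42.1%. Applied ad valorem rate: 10.5% + 42.1% = 52.6%.
Duty = $92,926.08 × 52.6% + 408 × $1.61 = $49,536.00.
Line 3 (03.99, Meria, 1,826 kg, $187,694.54):
Base rate for 03.99 is 13% + $3.99/kg.
Origin Meria qualifies under the Duresta–Meria agreement and 03.99 is covered: preferential rate Free applies instead.
Duty = $187,694.54 × 0% = $0.00.
Total = $81,039.27 + $49,536.00 + $0.00 = $130,575.27.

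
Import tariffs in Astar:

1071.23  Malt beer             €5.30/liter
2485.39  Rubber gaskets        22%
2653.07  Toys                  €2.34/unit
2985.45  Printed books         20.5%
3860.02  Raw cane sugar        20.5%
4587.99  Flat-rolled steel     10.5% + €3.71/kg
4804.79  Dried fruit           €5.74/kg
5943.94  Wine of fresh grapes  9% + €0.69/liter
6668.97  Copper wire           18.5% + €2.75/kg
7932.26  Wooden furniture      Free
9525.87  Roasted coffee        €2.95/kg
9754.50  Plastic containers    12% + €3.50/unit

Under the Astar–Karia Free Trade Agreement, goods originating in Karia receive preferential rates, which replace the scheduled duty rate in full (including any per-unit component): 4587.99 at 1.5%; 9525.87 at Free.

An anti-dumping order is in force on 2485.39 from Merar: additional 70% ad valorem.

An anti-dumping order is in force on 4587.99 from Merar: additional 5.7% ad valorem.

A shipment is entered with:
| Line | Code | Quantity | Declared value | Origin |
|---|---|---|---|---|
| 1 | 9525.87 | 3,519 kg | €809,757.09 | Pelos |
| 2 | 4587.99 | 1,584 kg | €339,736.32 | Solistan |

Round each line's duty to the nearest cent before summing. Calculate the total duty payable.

€51,930.00

Line 1 (9525.87, Pelos, 3,519 kg, €809,757.09):
Base rate for 9525.87 is €2.95/kg.
9525.87 has an FTA preferential rate, but origin Pelos is not Karia; base rate stands.
Duty = 3,519 × €2.95 = €10,381.05.
Line 2 (4587.99, Solistan, 1,584 kg, €339,736.32):
Base rate for 4587.99 is 10.5% + €3.71/kg.
4587.99 has an FTA preferential rate, but origin Solistan is not Karia; base rate stands.
The additional-duty order on 4587.99 targets Merar, not Solistan; it does not apply.
Duty = €339,736.32 × 10.5% + 1,584 × €3.71 = €41,548.95.
Total = €10,381.05 + €41,548.95 = €51,930.00.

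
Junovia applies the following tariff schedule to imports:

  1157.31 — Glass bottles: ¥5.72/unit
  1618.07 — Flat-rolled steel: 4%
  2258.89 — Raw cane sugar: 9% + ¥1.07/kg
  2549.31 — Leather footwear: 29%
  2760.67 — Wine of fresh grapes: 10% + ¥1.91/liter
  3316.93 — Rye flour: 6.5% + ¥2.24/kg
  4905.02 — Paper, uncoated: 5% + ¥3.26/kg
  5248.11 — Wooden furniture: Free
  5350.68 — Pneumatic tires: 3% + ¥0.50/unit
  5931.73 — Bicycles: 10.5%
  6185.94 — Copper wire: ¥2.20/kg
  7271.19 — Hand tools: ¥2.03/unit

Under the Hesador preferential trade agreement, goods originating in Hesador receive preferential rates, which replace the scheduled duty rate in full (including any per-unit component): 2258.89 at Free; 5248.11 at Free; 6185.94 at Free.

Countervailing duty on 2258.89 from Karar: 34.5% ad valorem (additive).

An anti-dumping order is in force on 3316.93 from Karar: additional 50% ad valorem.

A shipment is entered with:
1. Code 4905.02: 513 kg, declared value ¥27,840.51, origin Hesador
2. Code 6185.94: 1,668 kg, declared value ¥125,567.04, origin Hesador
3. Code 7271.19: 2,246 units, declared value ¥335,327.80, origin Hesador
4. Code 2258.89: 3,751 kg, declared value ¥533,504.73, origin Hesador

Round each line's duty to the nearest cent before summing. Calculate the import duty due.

Line 1 (4905.02, Hesador, 513 kg, ¥27,840.51):
Base rate for 4905.02 is 5% + ¥3.26/kg.
Origin Hesador is the FTA partner but 4905.02 is not on the preference list; base rate stands.
Duty = ¥27,840.51 × 5% + 513 × ¥3.26 = ¥3,064.41.
Line 2 (6185.94, Hesador, 1,668 kg, ¥125,567.04):
Base rate for 6185.94 is ¥2.20/kg.
Origin Hesador qualifies under the Junovia–Hesador agreement and 6185.94 is covered: preferential rate Free applies instead.
Duty = ¥125,567.04 × 0% = ¥0.00.
Line 3 (7271.19, Hesador, 2,246 units, ¥335,327.80):
Base rate for 7271.19 is ¥2.03/unit.
Origin Hesador is the FTA partner but 7271.19 is not on the preference list; base rate stands.
Duty = 2,246 × ¥2.03 = ¥4,559.38.
Line 4 (2258.89, Hesador, 3,751 kg, ¥533,504.73):
Base rate for 2258.89 is 9% + ¥1.07/kg.
Origin Hesador qualifies under the Junovia–Hesador agreement and 2258.89 is covered: preferential rate Free applies instead.
The additional-duty order on 2258.89 targets Karar, not Hesador; it does not apply.
Duty = ¥533,504.73 × 0% = ¥0.00.
Total = ¥3,064.41 + ¥0.00 + ¥4,559.38 + ¥0.00 = ¥7,623.79.

¥7,623.79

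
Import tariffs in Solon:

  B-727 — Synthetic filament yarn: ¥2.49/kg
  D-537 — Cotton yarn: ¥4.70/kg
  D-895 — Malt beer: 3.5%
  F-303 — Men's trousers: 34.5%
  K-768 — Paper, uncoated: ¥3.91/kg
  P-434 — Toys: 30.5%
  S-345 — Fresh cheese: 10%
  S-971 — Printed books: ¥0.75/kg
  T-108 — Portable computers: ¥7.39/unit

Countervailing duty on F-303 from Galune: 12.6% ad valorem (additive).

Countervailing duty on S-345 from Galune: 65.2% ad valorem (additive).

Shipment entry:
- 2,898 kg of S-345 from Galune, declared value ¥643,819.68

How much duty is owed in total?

¥484,152.40

Line 1 (S-345, Galune, 2,898 kg, ¥643,819.68):
Base rate for S-345 is 10%.
Additional duty on S-345 from Galune: +65.2%. Applied ad valorem rate: 10% + 65.2% = 75.2%.
Duty = ¥643,819.68 × 75.2% = ¥484,152.40.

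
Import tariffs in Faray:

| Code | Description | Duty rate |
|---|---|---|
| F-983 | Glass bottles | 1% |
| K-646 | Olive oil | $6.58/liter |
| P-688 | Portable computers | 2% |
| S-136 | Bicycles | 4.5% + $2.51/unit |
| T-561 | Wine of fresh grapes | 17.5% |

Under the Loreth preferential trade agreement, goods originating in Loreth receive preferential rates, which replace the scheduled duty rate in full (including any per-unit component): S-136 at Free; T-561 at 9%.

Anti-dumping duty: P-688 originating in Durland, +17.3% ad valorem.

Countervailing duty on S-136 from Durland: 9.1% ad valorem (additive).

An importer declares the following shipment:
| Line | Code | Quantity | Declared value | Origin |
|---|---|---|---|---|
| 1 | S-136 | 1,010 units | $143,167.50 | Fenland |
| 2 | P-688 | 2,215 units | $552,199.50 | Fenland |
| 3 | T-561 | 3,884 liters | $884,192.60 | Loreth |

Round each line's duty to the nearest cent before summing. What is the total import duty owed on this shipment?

Line 1 (S-136, Fenland, 1,010 units, $143,167.50):
Base rate for S-136 is 4.5% + $2.51/unit.
S-136 has an FTA preferential rate, but origin Fenland is not Loreth; base rate stands.
The additional-duty order on S-136 targets Durland, not Fenland; it does not apply.
Duty = $143,167.50 × 4.5% + 1,010 × $2.51 = $8,977.64.
Line 2 (P-688, Fenland, 2,215 units, $552,199.50):
Base rate for P-688 is 2%.
The additional-duty order on P-688 targets Durland, not Fenland; it does not apply.
Duty = $552,199.50 × 2% = $11,043.99.
Line 3 (T-561, Loreth, 3,884 liters, $884,192.60):
Base rate for T-561 is 17.5%.
Origin Loreth qualifies under the Faray–Loreth agreement and T-561 is covered: preferential rate 9% applies instead.
Duty = $884,192.60 × 9% = $79,577.33.
Total = $8,977.64 + $11,043.99 + $79,577.33 = $99,598.96.

$99,598.96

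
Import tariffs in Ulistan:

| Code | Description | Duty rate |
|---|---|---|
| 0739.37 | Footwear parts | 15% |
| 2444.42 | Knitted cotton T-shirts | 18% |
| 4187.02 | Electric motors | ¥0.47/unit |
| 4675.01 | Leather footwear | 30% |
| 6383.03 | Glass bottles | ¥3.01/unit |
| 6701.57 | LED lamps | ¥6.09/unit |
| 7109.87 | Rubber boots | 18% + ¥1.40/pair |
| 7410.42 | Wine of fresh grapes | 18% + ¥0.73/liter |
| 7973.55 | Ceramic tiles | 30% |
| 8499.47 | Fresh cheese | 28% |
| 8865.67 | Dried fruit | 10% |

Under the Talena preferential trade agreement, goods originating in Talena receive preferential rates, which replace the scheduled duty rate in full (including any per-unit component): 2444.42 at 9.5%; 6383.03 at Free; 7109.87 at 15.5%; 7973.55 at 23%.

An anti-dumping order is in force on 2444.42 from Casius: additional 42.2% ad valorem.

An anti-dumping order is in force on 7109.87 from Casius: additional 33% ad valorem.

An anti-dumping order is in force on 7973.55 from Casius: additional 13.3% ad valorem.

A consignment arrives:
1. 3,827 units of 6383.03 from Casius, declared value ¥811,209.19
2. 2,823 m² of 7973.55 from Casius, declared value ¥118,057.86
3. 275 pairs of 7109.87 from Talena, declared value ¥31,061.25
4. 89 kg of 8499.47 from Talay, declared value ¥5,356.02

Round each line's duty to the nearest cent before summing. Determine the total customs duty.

Line 1 (6383.03, Casius, 3,827 units, ¥811,209.19):
Base rate for 6383.03 is ¥3.01/unit.
6383.03 has an FTA preferential rate, but origin Casius is not Talena; base rate stands.
Duty = 3,827 × ¥3.01 = ¥11,519.27.
Line 2 (7973.55, Casius, 2,823 m², ¥118,057.86):
Base rate for 7973.55 is 30%.
7973.55 has an FTA preferential rate, but origin Casius is not Talena; base rate stands.
Additional duty on 7973.55 from Casius: +13.3%. Applied ad valorem rate: 30% + 13.3% = 43.3%.
Duty = ¥118,057.86 × 43.3% = ¥51,119.05.
Line 3 (7109.87, Talena, 275 pairs, ¥31,061.25):
Base rate for 7109.87 is 18% + ¥1.40/pair.
Origin Talena qualifies under the Ulistan–Talena agreement and 7109.87 is covered: preferential rate 15.5% applies instead.
The additional-duty order on 7109.87 targets Casius, not Talena; it does not apply.
Duty = ¥31,061.25 × 15.5% = ¥4,814.49.
Line 4 (8499.47, Talay, 89 kg, ¥5,356.02):
Base rate for 8499.47 is 28%.
Duty = ¥5,356.02 × 28% = ¥1,499.69.
Total = ¥11,519.27 + ¥51,119.05 + ¥4,814.49 + ¥1,499.69 = ¥68,952.50.

¥68,952.50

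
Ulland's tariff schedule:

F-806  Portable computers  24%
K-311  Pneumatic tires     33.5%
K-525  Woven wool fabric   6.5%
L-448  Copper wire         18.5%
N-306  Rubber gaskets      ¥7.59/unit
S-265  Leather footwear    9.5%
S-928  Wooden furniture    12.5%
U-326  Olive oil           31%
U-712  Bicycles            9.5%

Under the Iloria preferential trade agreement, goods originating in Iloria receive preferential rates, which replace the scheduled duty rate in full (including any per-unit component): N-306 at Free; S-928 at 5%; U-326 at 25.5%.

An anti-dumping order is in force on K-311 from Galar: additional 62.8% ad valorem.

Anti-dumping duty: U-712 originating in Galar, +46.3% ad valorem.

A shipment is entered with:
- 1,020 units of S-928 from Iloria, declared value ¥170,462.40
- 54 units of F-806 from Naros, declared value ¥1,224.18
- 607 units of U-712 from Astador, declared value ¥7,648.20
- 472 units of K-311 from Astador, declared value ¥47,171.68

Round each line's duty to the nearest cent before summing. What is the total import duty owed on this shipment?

Line 1 (S-928, Iloria, 1,020 units, ¥170,462.40):
Base rate for S-928 is 12.5%.
Origin Iloria qualifies under the Ulland–Iloria agreement and S-928 is covered: preferential rate 5% applies instead.
Duty = ¥170,462.40 × 5% = ¥8,523.12.
Line 2 (F-806, Naros, 54 units, ¥1,224.18):
Base rate for F-806 is 24%.
Duty = ¥1,224.18 × 24% = ¥293.80.
Line 3 (U-712, Astador, 607 units, ¥7,648.20):
Base rate for U-712 is 9.5%.
The additional-duty order on U-712 targets Galar, not Astador; it does not apply.
Duty = ¥7,648.20 × 9.5% = ¥726.58.
Line 4 (K-311, Astador, 472 units, ¥47,171.68):
Base rate for K-311 is 33.5%.
The additional-duty order on K-311 targets Galar, not Astador; it does not apply.
Duty = ¥47,171.68 × 33.5% = ¥15,802.51.
Total = ¥8,523.12 + ¥293.80 + ¥726.58 + ¥15,802.51 = ¥25,346.01.

¥25,346.01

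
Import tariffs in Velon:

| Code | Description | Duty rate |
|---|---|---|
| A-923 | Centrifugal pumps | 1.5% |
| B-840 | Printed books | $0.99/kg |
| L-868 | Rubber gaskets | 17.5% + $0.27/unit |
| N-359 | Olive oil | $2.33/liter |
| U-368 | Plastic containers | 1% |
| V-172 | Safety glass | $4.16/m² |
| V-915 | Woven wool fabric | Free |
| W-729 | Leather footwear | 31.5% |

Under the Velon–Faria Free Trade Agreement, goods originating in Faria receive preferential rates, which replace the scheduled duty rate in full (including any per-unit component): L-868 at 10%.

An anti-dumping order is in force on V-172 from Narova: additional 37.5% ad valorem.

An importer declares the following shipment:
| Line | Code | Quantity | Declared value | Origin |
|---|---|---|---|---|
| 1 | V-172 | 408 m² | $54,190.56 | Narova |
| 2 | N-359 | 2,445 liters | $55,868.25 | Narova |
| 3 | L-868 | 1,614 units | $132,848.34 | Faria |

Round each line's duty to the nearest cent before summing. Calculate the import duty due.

Line 1 (V-172, Narova, 408 m², $54,190.56):
Base rate for V-172 is $4.16/m².
Additional duty on V-172 from Narova: +37.5% ad valorem. Applied ad valorem rate = 37.5%.
Duty = $54,190.56 × 37.5% + 408 × $4.16 = $22,018.74.
Line 2 (N-359, Narova, 2,445 liters, $55,868.25):
Base rate for N-359 is $2.33/liter.
Duty = 2,445 × $2.33 = $5,696.85.
Line 3 (L-868, Faria, 1,614 units, $132,848.34):
Base rate for L-868 is 17.5% + $0.27/unit.
Origin Faria qualifies under the Velon–Faria agreement and L-868 is covered: preferential rate 10% applies instead.
Duty = $132,848.34 × 10% = $13,284.83.
Total = $22,018.74 + $5,696.85 + $13,284.83 = $41,000.42.

$41,000.42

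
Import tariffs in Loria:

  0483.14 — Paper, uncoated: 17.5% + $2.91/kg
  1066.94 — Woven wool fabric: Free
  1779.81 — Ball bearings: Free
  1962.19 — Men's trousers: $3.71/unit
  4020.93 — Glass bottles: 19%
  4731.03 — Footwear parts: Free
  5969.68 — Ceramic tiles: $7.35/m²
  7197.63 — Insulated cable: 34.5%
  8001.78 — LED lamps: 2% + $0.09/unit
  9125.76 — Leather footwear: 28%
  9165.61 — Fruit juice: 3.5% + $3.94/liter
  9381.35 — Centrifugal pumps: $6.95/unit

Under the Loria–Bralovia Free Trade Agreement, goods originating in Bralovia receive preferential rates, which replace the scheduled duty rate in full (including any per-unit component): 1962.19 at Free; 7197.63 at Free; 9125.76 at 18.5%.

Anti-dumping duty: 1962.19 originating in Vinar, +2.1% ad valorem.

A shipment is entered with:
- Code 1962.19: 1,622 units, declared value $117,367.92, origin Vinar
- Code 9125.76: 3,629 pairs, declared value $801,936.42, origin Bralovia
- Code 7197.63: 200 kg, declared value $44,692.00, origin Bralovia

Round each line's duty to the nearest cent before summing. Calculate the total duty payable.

Line 1 (1962.19, Vinar, 1,622 units, $117,367.92):
Base rate for 1962.19 is $3.71/unit.
1962.19 has an FTA preferential rate, but origin Vinar is not Bralovia; base rate stands.
Additional duty on 1962.19 from Vinar: +2.1% ad valorem. Applied ad valorem rate = 2.1%.
Duty = $117,367.92 × 2.1% + 1,622 × $3.71 = $8,482.35.
Line 2 (9125.76, Bralovia, 3,629 pairs, $801,936.42):
Base rate for 9125.76 is 28%.
Origin Bralovia qualifies under the Loria–Bralovia agreement and 9125.76 is covered: preferential rate 18.5% applies instead.
Duty = $801,936.42 × 18.5% = $148,358.24.
Line 3 (7197.63, Bralovia, 200 kg, $44,692.00):
Base rate for 7197.63 is 34.5%.
Origin Bralovia qualifies under the Loria–Bralovia agreement and 7197.63 is covered: preferential rate Free applies instead.
Duty = $44,692.00 × 0% = $0.00.
Total = $8,482.35 + $148,358.24 + $0.00 = $156,840.59.

$156,840.59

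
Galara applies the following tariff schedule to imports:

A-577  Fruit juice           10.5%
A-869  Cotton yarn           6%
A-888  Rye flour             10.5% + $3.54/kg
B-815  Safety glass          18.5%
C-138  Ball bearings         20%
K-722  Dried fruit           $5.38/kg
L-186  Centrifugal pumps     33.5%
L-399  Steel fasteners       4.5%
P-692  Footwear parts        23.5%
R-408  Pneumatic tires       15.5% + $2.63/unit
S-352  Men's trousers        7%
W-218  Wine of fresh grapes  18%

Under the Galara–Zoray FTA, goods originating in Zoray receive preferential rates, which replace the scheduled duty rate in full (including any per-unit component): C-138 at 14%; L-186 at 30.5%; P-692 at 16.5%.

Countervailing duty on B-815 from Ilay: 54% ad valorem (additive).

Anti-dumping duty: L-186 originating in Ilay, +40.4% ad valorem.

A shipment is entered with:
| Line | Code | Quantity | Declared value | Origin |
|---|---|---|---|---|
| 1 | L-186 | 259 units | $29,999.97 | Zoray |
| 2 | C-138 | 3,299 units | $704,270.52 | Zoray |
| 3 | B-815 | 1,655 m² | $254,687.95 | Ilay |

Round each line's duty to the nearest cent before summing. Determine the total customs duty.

Line 1 (L-186, Zoray, 259 units, $29,999.97):
Base rate for L-186 is 33.5%.
Origin Zoray qualifies under the Galara–Zoray agreement and L-186 is covered: preferential rate 30.5% applies instead.
The additional-duty order on L-186 targets Ilay, not Zoray; it does not apply.
Duty = $29,999.97 × 30.5% = $9,149.99.
Line 2 (C-138, Zoray, 3,299 units, $704,270.52):
Base rate for C-138 is 20%.
Origin Zoray qualifies under the Galara–Zoray agreement and C-138 is covered: preferential rate 14% applies instead.
Duty = $704,270.52 × 14% = $98,597.87.
Line 3 (B-815, Ilay, 1,655 m², $254,687.95):
Base rate for B-815 is 18.5%.
Additional duty on B-815 from Ilay: +54%. Applied ad valorem rate: 18.5% + 54% = 72.5%.
Duty = $254,687.95 × 72.5% = $184,648.76.
Total = $9,149.99 + $98,597.87 + $184,648.76 = $292,396.62.

$292,396.62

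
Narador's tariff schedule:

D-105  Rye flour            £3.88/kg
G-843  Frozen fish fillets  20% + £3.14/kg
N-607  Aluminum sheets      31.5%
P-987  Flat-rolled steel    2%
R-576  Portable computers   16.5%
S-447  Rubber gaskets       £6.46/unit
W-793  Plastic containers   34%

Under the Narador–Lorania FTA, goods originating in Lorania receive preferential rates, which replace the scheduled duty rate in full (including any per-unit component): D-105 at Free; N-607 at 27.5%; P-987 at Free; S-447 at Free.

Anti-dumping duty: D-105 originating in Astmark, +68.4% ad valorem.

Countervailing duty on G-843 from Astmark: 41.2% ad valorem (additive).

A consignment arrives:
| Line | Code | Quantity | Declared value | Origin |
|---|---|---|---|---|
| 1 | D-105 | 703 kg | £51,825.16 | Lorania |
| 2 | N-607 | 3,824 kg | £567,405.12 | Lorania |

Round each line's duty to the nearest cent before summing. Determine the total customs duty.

Line 1 (D-105, Lorania, 703 kg, £51,825.16):
Base rate for D-105 is £3.88/kg.
Origin Lorania qualifies under the Narador–Lorania agreement and D-105 is covered: preferential rate Free applies instead.
The additional-duty order on D-105 targets Astmark, not Lorania; it does not apply.
Duty = £51,825.16 × 0% = £0.00.
Line 2 (N-607, Lorania, 3,824 kg, £567,405.12):
Base rate for N-607 is 31.5%.
Origin Lorania qualifies under the Narador–Lorania agreement and N-607 is covered: preferential rate 27.5% applies instead.
Duty = £567,405.12 × 27.5% = £156,036.41.
Total = £0.00 + £156,036.41 = £156,036.41.

£156,036.41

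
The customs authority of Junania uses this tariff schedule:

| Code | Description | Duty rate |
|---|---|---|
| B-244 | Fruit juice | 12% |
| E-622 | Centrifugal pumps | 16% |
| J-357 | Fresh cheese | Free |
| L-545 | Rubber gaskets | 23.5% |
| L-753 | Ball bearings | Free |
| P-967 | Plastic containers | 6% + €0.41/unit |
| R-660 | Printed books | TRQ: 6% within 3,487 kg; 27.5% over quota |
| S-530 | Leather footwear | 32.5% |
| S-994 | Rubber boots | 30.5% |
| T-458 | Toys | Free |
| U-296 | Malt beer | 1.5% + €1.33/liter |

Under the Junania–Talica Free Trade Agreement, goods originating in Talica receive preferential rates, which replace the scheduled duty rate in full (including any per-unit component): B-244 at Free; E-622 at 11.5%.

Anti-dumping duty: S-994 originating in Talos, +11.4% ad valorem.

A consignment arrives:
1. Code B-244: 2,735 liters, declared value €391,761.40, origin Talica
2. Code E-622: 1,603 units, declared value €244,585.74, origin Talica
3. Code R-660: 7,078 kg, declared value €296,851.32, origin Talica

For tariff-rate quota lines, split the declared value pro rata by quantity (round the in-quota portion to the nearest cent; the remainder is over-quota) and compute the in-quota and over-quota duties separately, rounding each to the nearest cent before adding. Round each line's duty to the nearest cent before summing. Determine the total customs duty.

Line 1 (B-244, Talica, 2,735 liters, €391,761.40):
Base rate for B-244 is 12%.
Origin Talica qualifies under the Junania–Talica agreement and B-244 is covered: preferential rate Free applies instead.
Duty = €391,761.40 × 0% = €0.00.
Line 2 (E-622, Talica, 1,603 units, €244,585.74):
Base rate for E-622 is 16%.
Origin Talica qualifies under the Junania–Talica agreement and E-622 is covered: preferential rate 11.5% applies instead.
Duty = €244,585.74 × 11.5% = €28,127.36.
Line 3 (R-660, Talica, 7,078 kg, €296,851.32):
Code R-660 is under a tariff-rate quota (threshold 3,487 kg). In-quota: 3,487 kg at 6%; over-quota: 3,591 kg at 27.5%.
Pro-rata value split: in-quota = €296,851.32 × 3,487/7,078 = €146,244.78; over-quota = €296,851.32 − €146,244.78 = €150,606.54.
In-quota duty = €146,244.78 × 6% = €8,774.69. Over-quota duty = €150,606.54 × 27.5% = €41,416.80.
Line duty = €8,774.69 + €41,416.80 = €50,191.49.
Total = €0.00 + €28,127.36 + €50,191.49 = €78,318.85.

€78,318.85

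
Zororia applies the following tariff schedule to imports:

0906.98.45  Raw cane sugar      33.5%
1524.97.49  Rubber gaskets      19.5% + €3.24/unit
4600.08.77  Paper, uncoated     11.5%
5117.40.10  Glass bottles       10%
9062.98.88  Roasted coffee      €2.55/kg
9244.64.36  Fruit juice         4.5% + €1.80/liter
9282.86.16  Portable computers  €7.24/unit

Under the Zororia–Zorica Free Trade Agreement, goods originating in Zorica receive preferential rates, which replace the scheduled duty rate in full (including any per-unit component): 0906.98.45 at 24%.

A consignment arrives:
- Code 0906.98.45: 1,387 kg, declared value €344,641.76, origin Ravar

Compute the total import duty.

Line 1 (0906.98.45, Ravar, 1,387 kg, €344,641.76):
Base rate for 0906.98.45 is 33.5%.
0906.98.45 has an FTA preferential rate, but origin Ravar is not Zorica; base rate stands.
Duty = €344,641.76 × 33.5% = €115,454.99.

€115,454.99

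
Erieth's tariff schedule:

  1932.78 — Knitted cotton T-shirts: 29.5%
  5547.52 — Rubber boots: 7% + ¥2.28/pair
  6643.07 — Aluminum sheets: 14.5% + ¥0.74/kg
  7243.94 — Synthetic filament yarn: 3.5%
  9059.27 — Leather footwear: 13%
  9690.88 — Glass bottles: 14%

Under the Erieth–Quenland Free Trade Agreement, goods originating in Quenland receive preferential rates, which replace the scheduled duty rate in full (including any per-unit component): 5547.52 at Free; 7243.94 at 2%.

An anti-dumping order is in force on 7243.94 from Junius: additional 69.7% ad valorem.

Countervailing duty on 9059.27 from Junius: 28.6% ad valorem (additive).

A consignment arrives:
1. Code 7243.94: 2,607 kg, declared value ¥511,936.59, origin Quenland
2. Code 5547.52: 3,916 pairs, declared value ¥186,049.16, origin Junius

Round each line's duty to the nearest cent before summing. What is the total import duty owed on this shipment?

¥32,190.65

Line 1 (7243.94, Quenland, 2,607 kg, ¥511,936.59):
Base rate for 7243.94 is 3.5%.
Origin Quenland qualifies under the Erieth–Quenland agreement and 7243.94 is covered: preferential rate 2% applies instead.
The additional-duty order on 7243.94 targets Junius, not Quenland; it does not apply.
Duty = ¥511,936.59 × 2% = ¥10,238.73.
Line 2 (5547.52, Junius, 3,916 pairs, ¥186,049.16):
Base rate for 5547.52 is 7% + ¥2.28/pair.
5547.52 has an FTA preferential rate, but origin Junius is not Quenland; base rate stands.
Duty = ¥186,049.16 × 7% + 3,916 × ¥2.28 = ¥21,951.92.
Total = ¥10,238.73 + ¥21,951.92 = ¥32,190.65.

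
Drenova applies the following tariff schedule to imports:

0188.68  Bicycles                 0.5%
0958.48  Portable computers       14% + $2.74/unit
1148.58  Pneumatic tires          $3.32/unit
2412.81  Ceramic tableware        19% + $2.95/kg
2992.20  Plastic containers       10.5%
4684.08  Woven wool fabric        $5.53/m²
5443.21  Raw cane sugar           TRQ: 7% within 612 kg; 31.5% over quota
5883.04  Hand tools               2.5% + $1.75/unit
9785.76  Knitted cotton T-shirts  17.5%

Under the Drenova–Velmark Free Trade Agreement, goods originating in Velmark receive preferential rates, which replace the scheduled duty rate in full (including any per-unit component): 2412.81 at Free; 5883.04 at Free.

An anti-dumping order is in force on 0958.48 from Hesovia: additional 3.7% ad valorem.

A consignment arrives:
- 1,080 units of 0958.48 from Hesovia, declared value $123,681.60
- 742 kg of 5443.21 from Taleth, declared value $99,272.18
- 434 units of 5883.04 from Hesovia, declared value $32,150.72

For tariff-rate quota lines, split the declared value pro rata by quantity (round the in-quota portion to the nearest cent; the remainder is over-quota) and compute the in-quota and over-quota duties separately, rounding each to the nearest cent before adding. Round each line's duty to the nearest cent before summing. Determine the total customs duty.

Line 1 (0958.48, Hesovia, 1,080 units, $123,681.60):
Base rate for 0958.48 is 14% + $2.74/unit.
Additional duty on 0958.48 from Hesovia: +3.7%. Applied ad valorem rate: 14% + 3.7% = 17.7%.
Duty = $123,681.60 × 17.7% + 1,080 × $2.74 = $24,850.84.
Line 2 (5443.21, Taleth, 742 kg, $99,272.18):
Code 5443.21 is under a tariff-rate quota (threshold 612 kg). In-quota: 612 kg at 7%; over-quota: 130 kg at 31.5%.
Pro-rata value split: in-quota = $99,272.18 × 612/742 = $81,879.48; over-quota = $99,272.18 − $81,879.48 = $17,392.70.
In-quota duty = $81,879.48 × 7% = $5,731.56. Over-quota duty = $17,392.70 × 31.5% = $5,478.70.
Line duty = $5,731.56 + $5,478.70 = $11,210.26.
Line 3 (5883.04, Hesovia, 434 units, $32,150.72):
Base rate for 5883.04 is 2.5% + $1.75/unit.
5883.04 has an FTA preferential rate, but origin Hesovia is not Velmark; base rate stands.
Duty = $32,150.72 × 2.5% + 434 × $1.75 = $1,563.27.
Total = $24,850.84 + $11,210.26 + $1,563.27 = $37,624.37.

$37,624.37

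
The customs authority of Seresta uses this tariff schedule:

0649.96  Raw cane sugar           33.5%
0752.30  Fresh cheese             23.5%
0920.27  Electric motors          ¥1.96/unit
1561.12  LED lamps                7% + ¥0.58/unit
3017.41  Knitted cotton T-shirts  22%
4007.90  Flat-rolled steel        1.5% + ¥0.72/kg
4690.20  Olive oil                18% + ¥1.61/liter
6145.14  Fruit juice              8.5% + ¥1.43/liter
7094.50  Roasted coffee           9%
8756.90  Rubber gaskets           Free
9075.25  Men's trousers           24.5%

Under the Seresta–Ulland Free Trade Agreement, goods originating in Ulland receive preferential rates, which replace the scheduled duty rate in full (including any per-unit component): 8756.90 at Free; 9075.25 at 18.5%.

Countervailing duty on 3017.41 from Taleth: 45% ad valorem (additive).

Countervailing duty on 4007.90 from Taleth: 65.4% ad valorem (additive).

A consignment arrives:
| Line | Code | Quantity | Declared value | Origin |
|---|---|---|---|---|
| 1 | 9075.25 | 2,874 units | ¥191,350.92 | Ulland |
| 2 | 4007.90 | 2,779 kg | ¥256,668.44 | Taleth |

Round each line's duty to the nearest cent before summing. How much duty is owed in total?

Line 1 (9075.25, Ulland, 2,874 units, ¥191,350.92):
Base rate for 9075.25 is 24.5%.
Origin Ulland qualifies under the Seresta–Ulland agreement and 9075.25 is covered: preferential rate 18.5% applies instead.
Duty = ¥191,350.92 × 18.5% = ¥35,399.92.
Line 2 (4007.90, Taleth, 2,779 kg, ¥256,668.44):
Base rate for 4007.90 is 1.5% + ¥0.72/kg.
Additional duty on 4007.90 from Taleth: +65.4%. Applied ad valorem rate: 1.5% + 65.4% = 66.9%.
Duty = ¥256,668.44 × 66.9% + 2,779 × ¥0.72 = ¥173,712.07.
Total = ¥35,399.92 + ¥173,712.07 = ¥209,111.99.

¥209,111.99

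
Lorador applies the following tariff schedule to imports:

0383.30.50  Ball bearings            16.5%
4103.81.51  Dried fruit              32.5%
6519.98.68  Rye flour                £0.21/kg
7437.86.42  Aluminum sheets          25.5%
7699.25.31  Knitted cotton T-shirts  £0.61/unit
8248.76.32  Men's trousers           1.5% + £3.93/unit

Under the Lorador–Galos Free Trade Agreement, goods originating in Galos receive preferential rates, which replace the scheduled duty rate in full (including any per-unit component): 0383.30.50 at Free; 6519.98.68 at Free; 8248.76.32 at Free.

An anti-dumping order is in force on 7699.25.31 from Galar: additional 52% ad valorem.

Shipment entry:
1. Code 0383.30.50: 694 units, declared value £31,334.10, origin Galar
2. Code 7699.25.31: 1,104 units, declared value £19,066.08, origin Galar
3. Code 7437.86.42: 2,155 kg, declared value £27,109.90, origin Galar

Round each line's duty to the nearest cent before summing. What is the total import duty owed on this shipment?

Line 1 (0383.30.50, Galar, 694 units, £31,334.10):
Base rate for 0383.30.50 is 16.5%.
0383.30.50 has an FTA preferential rate, but origin Galar is not Galos; base rate stands.
Duty = £31,334.10 × 16.5% = £5,170.13.
Line 2 (7699.25.31, Galar, 1,104 units, £19,066.08):
Base rate for 7699.25.31 is £0.61/unit.
Additional duty on 7699.25.31 from Galar: +52% ad valorem. Applied ad valorem rate = 52%.
Duty = £19,066.08 × 52% + 1,104 × £0.61 = £10,587.80.
Line 3 (7437.86.42, Galar, 2,155 kg, £27,109.90):
Base rate for 7437.86.42 is 25.5%.
Duty = £27,109.90 × 25.5% = £6,913.02.
Total = £5,170.13 + £10,587.80 + £6,913.02 = £22,670.95.

£22,670.95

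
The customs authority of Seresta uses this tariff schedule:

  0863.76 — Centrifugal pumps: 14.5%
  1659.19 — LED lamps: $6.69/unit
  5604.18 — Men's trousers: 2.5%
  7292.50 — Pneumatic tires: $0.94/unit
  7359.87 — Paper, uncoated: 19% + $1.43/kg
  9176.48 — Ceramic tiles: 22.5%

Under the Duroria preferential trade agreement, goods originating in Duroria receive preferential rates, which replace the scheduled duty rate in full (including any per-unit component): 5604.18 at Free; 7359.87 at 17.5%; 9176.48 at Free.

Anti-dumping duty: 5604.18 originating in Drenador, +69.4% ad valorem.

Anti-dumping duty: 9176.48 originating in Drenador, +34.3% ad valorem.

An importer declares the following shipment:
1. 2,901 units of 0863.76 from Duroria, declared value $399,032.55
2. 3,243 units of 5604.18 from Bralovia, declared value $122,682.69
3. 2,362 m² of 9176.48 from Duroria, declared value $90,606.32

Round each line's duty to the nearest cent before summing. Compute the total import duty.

Line 1 (0863.76, Duroria, 2,901 units, $399,032.55):
Base rate for 0863.76 is 14.5%.
Origin Duroria is the FTA partner but 0863.76 is not on the preference list; base rate stands.
Duty = $399,032.55 × 14.5% = $57,859.72.
Line 2 (5604.18, Bralovia, 3,243 units, $122,682.69):
Base rate for 5604.18 is 2.5%.
5604.18 has an FTA preferential rate, but origin Bralovia is not Duroria; base rate stands.
The additional-duty order on 5604.18 targets Drenador, not Bralovia; it does not apply.
Duty = $122,682.69 × 2.5% = $3,067.07.
Line 3 (9176.48, Duroria, 2,362 m², $90,606.32):
Base rate for 9176.48 is 22.5%.
Origin Duroria qualifies under the Seresta–Duroria agreement and 9176.48 is covered: preferential rate Free applies instead.
The additional-duty order on 9176.48 targets Drenador, not Duroria; it does not apply.
Duty = $90,606.32 × 0% = $0.00.
Total = $57,859.72 + $3,067.07 + $0.00 = $60,926.79.

$60,926.79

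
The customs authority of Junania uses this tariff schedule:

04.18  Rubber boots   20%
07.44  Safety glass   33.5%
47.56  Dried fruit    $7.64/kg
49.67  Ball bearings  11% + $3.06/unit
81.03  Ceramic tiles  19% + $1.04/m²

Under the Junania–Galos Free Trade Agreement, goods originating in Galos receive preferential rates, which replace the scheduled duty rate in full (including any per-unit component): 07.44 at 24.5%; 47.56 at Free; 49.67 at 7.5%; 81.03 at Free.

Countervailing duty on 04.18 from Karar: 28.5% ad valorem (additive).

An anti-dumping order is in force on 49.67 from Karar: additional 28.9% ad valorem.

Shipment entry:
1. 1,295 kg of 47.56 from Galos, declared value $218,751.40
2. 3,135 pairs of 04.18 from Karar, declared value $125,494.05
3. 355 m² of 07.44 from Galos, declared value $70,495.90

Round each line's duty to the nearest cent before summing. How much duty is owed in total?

Line 1 (47.56, Galos, 1,295 kg, $218,751.40):
Base rate for 47.56 is $7.64/kg.
Origin Galos qualifies under the Junania–Galos agreement and 47.56 is covered: preferential rate Free applies instead.
Duty = $218,751.40 × 0% = $0.00.
Line 2 (04.18, Karar, 3,135 pairs, $125,494.05):
Base rate for 04.18 is 20%.
Additional duty on 04.18 from Karar: +28.5%. Applied ad valorem rate: 20% + 28.5% = 48.5%.
Duty = $125,494.05 × 48.5% = $60,864.61.
Line 3 (07.44, Galos, 355 m², $70,495.90):
Base rate for 07.44 is 33.5%.
Origin Galos qualifies under the Junania–Galos agreement and 07.44 is covered: preferential rate 24.5% applies instead.
Duty = $70,495.90 × 24.5% = $17,271.50.
Total = $0.00 + $60,864.61 + $17,271.50 = $78,136.11.

$78,136.11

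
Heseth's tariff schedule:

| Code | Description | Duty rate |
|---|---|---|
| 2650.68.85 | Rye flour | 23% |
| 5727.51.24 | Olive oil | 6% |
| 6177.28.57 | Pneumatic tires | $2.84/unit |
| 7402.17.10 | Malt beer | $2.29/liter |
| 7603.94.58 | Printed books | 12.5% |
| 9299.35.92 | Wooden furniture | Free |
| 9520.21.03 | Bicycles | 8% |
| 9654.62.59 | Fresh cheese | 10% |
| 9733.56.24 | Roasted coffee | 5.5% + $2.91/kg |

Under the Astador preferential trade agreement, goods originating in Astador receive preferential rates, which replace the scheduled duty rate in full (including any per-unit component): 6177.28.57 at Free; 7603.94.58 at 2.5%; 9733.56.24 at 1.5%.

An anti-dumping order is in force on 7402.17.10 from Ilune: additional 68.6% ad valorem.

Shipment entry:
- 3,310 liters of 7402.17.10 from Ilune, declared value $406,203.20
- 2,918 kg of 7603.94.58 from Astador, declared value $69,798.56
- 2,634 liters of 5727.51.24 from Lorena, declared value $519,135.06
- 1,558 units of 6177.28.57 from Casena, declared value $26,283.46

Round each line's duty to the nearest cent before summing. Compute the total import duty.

Line 1 (7402.17.10, Ilune, 3,310 liters, $406,203.20):
Base rate for 7402.17.10 is $2.29/liter.
Additional duty on 7402.17.10 from Ilune: +68.6% ad valorem. Applied ad valorem rate = 68.6%.
Duty = $406,203.20 × 68.6% + 3,310 × $2.29 = $286,235.30.
Line 2 (7603.94.58, Astador, 2,918 kg, $69,798.56):
Base rate for 7603.94.58 is 12.5%.
Origin Astador qualifies under the Heseth–Astador agreement and 7603.94.58 is covered: preferential rate 2.5% applies instead.
Duty = $69,798.56 × 2.5% = $1,744.96.
Line 3 (5727.51.24, Lorena, 2,634 liters, $519,135.06):
Base rate for 5727.51.24 is 6%.
Duty = $519,135.06 × 6% = $31,148.10.
Line 4 (6177.28.57, Casena, 1,558 units, $26,283.46):
Base rate for 6177.28.57 is $2.84/unit.
6177.28.57 has an FTA preferential rate, but origin Casena is not Astador; base rate stands.
Duty = 1,558 × $2.84 = $4,424.72.
Total = $286,235.30 + $1,744.96 + $31,148.10 + $4,424.72 = $323,553.08.

$323,553.08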